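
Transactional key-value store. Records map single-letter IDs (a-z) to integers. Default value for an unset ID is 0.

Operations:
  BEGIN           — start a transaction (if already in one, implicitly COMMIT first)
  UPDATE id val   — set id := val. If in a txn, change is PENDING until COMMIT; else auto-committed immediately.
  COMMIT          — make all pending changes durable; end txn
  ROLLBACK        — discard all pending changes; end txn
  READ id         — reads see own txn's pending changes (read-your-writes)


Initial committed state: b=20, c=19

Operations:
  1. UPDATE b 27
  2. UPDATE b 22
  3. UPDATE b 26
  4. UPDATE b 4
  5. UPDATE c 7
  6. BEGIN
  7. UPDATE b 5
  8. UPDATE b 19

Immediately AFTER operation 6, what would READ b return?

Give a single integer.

Answer: 4

Derivation:
Initial committed: {b=20, c=19}
Op 1: UPDATE b=27 (auto-commit; committed b=27)
Op 2: UPDATE b=22 (auto-commit; committed b=22)
Op 3: UPDATE b=26 (auto-commit; committed b=26)
Op 4: UPDATE b=4 (auto-commit; committed b=4)
Op 5: UPDATE c=7 (auto-commit; committed c=7)
Op 6: BEGIN: in_txn=True, pending={}
After op 6: visible(b) = 4 (pending={}, committed={b=4, c=7})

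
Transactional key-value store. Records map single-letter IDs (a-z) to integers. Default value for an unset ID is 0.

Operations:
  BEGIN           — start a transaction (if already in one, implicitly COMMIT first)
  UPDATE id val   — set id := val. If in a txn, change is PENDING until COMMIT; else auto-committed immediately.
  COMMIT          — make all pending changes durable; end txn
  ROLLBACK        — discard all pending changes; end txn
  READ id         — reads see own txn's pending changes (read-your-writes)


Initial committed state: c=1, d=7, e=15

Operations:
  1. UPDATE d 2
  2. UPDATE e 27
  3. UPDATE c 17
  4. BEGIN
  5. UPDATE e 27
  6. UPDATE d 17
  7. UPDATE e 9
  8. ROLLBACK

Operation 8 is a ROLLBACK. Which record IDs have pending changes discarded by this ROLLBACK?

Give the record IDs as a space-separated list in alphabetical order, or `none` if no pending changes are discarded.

Answer: d e

Derivation:
Initial committed: {c=1, d=7, e=15}
Op 1: UPDATE d=2 (auto-commit; committed d=2)
Op 2: UPDATE e=27 (auto-commit; committed e=27)
Op 3: UPDATE c=17 (auto-commit; committed c=17)
Op 4: BEGIN: in_txn=True, pending={}
Op 5: UPDATE e=27 (pending; pending now {e=27})
Op 6: UPDATE d=17 (pending; pending now {d=17, e=27})
Op 7: UPDATE e=9 (pending; pending now {d=17, e=9})
Op 8: ROLLBACK: discarded pending ['d', 'e']; in_txn=False
ROLLBACK at op 8 discards: ['d', 'e']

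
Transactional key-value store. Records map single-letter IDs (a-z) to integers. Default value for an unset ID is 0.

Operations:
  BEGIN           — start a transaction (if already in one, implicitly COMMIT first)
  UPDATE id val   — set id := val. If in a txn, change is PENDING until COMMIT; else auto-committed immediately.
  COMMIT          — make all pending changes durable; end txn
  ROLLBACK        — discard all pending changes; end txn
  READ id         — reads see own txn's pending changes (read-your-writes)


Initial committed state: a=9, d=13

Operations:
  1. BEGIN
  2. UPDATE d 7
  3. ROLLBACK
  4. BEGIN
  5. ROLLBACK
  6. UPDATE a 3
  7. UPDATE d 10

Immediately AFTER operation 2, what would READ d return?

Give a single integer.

Initial committed: {a=9, d=13}
Op 1: BEGIN: in_txn=True, pending={}
Op 2: UPDATE d=7 (pending; pending now {d=7})
After op 2: visible(d) = 7 (pending={d=7}, committed={a=9, d=13})

Answer: 7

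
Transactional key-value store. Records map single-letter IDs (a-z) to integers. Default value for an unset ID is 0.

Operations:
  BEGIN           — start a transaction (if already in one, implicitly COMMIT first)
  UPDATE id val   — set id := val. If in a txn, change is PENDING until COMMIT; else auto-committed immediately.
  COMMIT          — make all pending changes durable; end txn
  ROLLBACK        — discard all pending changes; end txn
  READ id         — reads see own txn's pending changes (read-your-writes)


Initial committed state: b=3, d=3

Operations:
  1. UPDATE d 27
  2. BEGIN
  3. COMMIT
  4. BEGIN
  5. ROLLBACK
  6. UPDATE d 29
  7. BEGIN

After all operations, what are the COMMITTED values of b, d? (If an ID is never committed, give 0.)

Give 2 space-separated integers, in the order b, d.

Initial committed: {b=3, d=3}
Op 1: UPDATE d=27 (auto-commit; committed d=27)
Op 2: BEGIN: in_txn=True, pending={}
Op 3: COMMIT: merged [] into committed; committed now {b=3, d=27}
Op 4: BEGIN: in_txn=True, pending={}
Op 5: ROLLBACK: discarded pending []; in_txn=False
Op 6: UPDATE d=29 (auto-commit; committed d=29)
Op 7: BEGIN: in_txn=True, pending={}
Final committed: {b=3, d=29}

Answer: 3 29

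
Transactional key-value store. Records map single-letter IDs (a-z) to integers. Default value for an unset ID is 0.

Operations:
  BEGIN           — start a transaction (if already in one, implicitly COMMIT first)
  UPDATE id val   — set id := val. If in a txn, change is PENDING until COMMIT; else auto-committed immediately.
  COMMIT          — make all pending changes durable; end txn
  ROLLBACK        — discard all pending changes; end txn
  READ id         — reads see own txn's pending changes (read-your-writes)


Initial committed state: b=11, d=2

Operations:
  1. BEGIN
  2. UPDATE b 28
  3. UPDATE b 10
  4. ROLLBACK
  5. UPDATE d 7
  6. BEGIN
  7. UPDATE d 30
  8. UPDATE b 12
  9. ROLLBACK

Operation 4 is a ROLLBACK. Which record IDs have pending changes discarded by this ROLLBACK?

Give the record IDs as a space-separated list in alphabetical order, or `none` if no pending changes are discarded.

Initial committed: {b=11, d=2}
Op 1: BEGIN: in_txn=True, pending={}
Op 2: UPDATE b=28 (pending; pending now {b=28})
Op 3: UPDATE b=10 (pending; pending now {b=10})
Op 4: ROLLBACK: discarded pending ['b']; in_txn=False
Op 5: UPDATE d=7 (auto-commit; committed d=7)
Op 6: BEGIN: in_txn=True, pending={}
Op 7: UPDATE d=30 (pending; pending now {d=30})
Op 8: UPDATE b=12 (pending; pending now {b=12, d=30})
Op 9: ROLLBACK: discarded pending ['b', 'd']; in_txn=False
ROLLBACK at op 4 discards: ['b']

Answer: b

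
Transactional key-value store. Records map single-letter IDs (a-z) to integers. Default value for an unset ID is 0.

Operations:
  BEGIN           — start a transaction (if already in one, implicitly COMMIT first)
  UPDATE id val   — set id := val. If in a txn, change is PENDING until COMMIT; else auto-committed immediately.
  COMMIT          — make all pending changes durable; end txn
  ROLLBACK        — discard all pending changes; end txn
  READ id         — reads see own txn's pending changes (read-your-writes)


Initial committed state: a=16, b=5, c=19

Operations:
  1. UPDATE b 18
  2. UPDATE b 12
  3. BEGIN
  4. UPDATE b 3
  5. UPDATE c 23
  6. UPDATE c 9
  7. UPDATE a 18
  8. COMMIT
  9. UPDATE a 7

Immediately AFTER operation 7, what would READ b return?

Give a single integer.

Answer: 3

Derivation:
Initial committed: {a=16, b=5, c=19}
Op 1: UPDATE b=18 (auto-commit; committed b=18)
Op 2: UPDATE b=12 (auto-commit; committed b=12)
Op 3: BEGIN: in_txn=True, pending={}
Op 4: UPDATE b=3 (pending; pending now {b=3})
Op 5: UPDATE c=23 (pending; pending now {b=3, c=23})
Op 6: UPDATE c=9 (pending; pending now {b=3, c=9})
Op 7: UPDATE a=18 (pending; pending now {a=18, b=3, c=9})
After op 7: visible(b) = 3 (pending={a=18, b=3, c=9}, committed={a=16, b=12, c=19})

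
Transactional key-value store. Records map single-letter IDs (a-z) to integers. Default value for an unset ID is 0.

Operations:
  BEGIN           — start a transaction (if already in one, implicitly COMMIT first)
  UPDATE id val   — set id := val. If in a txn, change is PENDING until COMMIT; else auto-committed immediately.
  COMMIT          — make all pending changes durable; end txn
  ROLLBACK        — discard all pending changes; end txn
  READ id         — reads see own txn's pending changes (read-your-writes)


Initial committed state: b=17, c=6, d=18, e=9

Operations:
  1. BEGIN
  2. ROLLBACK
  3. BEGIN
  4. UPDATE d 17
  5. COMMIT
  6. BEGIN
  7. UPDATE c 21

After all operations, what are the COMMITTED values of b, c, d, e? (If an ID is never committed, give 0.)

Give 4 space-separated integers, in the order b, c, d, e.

Answer: 17 6 17 9

Derivation:
Initial committed: {b=17, c=6, d=18, e=9}
Op 1: BEGIN: in_txn=True, pending={}
Op 2: ROLLBACK: discarded pending []; in_txn=False
Op 3: BEGIN: in_txn=True, pending={}
Op 4: UPDATE d=17 (pending; pending now {d=17})
Op 5: COMMIT: merged ['d'] into committed; committed now {b=17, c=6, d=17, e=9}
Op 6: BEGIN: in_txn=True, pending={}
Op 7: UPDATE c=21 (pending; pending now {c=21})
Final committed: {b=17, c=6, d=17, e=9}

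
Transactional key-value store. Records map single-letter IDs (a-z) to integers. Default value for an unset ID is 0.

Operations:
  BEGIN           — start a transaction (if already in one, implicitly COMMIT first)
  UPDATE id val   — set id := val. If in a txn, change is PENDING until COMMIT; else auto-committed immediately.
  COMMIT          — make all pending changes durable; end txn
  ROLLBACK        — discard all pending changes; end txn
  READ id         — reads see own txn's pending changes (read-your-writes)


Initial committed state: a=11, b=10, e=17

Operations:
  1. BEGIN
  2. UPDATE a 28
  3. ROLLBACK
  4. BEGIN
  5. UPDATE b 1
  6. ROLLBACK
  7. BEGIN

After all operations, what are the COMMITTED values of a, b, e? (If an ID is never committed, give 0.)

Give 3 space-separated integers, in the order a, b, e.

Initial committed: {a=11, b=10, e=17}
Op 1: BEGIN: in_txn=True, pending={}
Op 2: UPDATE a=28 (pending; pending now {a=28})
Op 3: ROLLBACK: discarded pending ['a']; in_txn=False
Op 4: BEGIN: in_txn=True, pending={}
Op 5: UPDATE b=1 (pending; pending now {b=1})
Op 6: ROLLBACK: discarded pending ['b']; in_txn=False
Op 7: BEGIN: in_txn=True, pending={}
Final committed: {a=11, b=10, e=17}

Answer: 11 10 17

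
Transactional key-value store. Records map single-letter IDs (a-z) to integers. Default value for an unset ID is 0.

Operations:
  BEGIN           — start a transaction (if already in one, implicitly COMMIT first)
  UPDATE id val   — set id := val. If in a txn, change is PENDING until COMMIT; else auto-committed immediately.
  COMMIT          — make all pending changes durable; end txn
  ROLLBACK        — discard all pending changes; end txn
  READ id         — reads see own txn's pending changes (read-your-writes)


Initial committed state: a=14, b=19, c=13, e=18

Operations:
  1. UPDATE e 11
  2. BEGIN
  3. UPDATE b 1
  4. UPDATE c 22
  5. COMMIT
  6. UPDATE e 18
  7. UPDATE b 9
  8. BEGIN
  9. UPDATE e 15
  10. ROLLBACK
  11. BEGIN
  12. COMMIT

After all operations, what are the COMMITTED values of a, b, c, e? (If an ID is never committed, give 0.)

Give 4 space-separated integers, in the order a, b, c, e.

Answer: 14 9 22 18

Derivation:
Initial committed: {a=14, b=19, c=13, e=18}
Op 1: UPDATE e=11 (auto-commit; committed e=11)
Op 2: BEGIN: in_txn=True, pending={}
Op 3: UPDATE b=1 (pending; pending now {b=1})
Op 4: UPDATE c=22 (pending; pending now {b=1, c=22})
Op 5: COMMIT: merged ['b', 'c'] into committed; committed now {a=14, b=1, c=22, e=11}
Op 6: UPDATE e=18 (auto-commit; committed e=18)
Op 7: UPDATE b=9 (auto-commit; committed b=9)
Op 8: BEGIN: in_txn=True, pending={}
Op 9: UPDATE e=15 (pending; pending now {e=15})
Op 10: ROLLBACK: discarded pending ['e']; in_txn=False
Op 11: BEGIN: in_txn=True, pending={}
Op 12: COMMIT: merged [] into committed; committed now {a=14, b=9, c=22, e=18}
Final committed: {a=14, b=9, c=22, e=18}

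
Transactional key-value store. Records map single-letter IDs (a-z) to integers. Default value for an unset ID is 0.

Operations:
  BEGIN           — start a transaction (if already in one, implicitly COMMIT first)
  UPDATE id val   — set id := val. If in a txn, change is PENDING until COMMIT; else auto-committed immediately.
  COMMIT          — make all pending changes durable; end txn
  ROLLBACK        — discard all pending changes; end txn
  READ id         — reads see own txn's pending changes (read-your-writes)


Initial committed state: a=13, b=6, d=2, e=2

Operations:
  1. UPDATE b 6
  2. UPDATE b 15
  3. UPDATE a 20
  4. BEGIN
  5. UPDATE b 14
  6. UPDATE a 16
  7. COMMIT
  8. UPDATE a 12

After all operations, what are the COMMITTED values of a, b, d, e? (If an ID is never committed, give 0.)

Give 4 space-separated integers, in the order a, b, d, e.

Initial committed: {a=13, b=6, d=2, e=2}
Op 1: UPDATE b=6 (auto-commit; committed b=6)
Op 2: UPDATE b=15 (auto-commit; committed b=15)
Op 3: UPDATE a=20 (auto-commit; committed a=20)
Op 4: BEGIN: in_txn=True, pending={}
Op 5: UPDATE b=14 (pending; pending now {b=14})
Op 6: UPDATE a=16 (pending; pending now {a=16, b=14})
Op 7: COMMIT: merged ['a', 'b'] into committed; committed now {a=16, b=14, d=2, e=2}
Op 8: UPDATE a=12 (auto-commit; committed a=12)
Final committed: {a=12, b=14, d=2, e=2}

Answer: 12 14 2 2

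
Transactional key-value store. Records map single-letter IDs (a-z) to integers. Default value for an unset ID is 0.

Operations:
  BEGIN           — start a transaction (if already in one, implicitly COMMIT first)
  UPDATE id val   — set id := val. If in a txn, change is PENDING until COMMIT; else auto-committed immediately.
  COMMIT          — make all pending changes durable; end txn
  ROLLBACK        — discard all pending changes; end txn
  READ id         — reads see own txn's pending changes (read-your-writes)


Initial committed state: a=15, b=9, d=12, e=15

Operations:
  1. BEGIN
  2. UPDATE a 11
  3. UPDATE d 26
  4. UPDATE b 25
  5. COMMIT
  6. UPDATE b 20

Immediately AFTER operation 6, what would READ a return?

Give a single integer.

Initial committed: {a=15, b=9, d=12, e=15}
Op 1: BEGIN: in_txn=True, pending={}
Op 2: UPDATE a=11 (pending; pending now {a=11})
Op 3: UPDATE d=26 (pending; pending now {a=11, d=26})
Op 4: UPDATE b=25 (pending; pending now {a=11, b=25, d=26})
Op 5: COMMIT: merged ['a', 'b', 'd'] into committed; committed now {a=11, b=25, d=26, e=15}
Op 6: UPDATE b=20 (auto-commit; committed b=20)
After op 6: visible(a) = 11 (pending={}, committed={a=11, b=20, d=26, e=15})

Answer: 11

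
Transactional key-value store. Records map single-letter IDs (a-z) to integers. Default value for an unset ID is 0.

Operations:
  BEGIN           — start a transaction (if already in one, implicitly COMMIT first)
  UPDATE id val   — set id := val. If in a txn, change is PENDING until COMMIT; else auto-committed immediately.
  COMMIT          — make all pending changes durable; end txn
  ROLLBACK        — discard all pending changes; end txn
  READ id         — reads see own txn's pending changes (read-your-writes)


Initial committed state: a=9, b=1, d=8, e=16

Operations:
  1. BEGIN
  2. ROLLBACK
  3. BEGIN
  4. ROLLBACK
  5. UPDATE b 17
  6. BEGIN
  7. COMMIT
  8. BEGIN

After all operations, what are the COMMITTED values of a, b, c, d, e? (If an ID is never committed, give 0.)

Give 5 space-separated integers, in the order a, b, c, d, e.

Initial committed: {a=9, b=1, d=8, e=16}
Op 1: BEGIN: in_txn=True, pending={}
Op 2: ROLLBACK: discarded pending []; in_txn=False
Op 3: BEGIN: in_txn=True, pending={}
Op 4: ROLLBACK: discarded pending []; in_txn=False
Op 5: UPDATE b=17 (auto-commit; committed b=17)
Op 6: BEGIN: in_txn=True, pending={}
Op 7: COMMIT: merged [] into committed; committed now {a=9, b=17, d=8, e=16}
Op 8: BEGIN: in_txn=True, pending={}
Final committed: {a=9, b=17, d=8, e=16}

Answer: 9 17 0 8 16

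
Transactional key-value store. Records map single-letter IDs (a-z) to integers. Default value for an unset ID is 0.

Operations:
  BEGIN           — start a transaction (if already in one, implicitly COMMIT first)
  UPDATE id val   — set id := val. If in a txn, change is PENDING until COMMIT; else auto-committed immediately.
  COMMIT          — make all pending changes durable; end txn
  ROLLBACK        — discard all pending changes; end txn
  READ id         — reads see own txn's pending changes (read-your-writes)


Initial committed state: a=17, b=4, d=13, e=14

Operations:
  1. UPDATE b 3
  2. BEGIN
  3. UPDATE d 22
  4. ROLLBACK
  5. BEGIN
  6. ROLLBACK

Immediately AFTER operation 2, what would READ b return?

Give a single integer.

Answer: 3

Derivation:
Initial committed: {a=17, b=4, d=13, e=14}
Op 1: UPDATE b=3 (auto-commit; committed b=3)
Op 2: BEGIN: in_txn=True, pending={}
After op 2: visible(b) = 3 (pending={}, committed={a=17, b=3, d=13, e=14})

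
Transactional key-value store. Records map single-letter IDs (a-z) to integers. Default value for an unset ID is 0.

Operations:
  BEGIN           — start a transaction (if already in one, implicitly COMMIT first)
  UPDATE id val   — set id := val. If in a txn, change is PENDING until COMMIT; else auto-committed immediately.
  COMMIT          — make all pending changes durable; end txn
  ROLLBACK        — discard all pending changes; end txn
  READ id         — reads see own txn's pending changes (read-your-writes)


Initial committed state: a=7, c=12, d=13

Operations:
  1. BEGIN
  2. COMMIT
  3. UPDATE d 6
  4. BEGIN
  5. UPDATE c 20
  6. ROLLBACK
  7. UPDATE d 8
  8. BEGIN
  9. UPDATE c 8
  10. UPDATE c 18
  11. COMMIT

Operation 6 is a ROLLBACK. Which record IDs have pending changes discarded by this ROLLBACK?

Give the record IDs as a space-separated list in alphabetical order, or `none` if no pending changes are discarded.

Initial committed: {a=7, c=12, d=13}
Op 1: BEGIN: in_txn=True, pending={}
Op 2: COMMIT: merged [] into committed; committed now {a=7, c=12, d=13}
Op 3: UPDATE d=6 (auto-commit; committed d=6)
Op 4: BEGIN: in_txn=True, pending={}
Op 5: UPDATE c=20 (pending; pending now {c=20})
Op 6: ROLLBACK: discarded pending ['c']; in_txn=False
Op 7: UPDATE d=8 (auto-commit; committed d=8)
Op 8: BEGIN: in_txn=True, pending={}
Op 9: UPDATE c=8 (pending; pending now {c=8})
Op 10: UPDATE c=18 (pending; pending now {c=18})
Op 11: COMMIT: merged ['c'] into committed; committed now {a=7, c=18, d=8}
ROLLBACK at op 6 discards: ['c']

Answer: c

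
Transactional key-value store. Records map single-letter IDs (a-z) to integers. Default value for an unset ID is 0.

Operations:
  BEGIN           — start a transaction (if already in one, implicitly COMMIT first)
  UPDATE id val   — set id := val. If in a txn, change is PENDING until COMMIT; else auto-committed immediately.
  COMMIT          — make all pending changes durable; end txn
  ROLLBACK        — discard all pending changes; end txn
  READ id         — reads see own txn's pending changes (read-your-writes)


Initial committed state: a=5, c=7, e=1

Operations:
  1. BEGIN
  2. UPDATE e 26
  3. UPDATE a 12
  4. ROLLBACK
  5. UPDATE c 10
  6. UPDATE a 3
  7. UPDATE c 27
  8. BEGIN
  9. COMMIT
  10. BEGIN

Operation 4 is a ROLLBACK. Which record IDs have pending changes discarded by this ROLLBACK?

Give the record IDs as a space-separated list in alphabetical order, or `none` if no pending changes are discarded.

Initial committed: {a=5, c=7, e=1}
Op 1: BEGIN: in_txn=True, pending={}
Op 2: UPDATE e=26 (pending; pending now {e=26})
Op 3: UPDATE a=12 (pending; pending now {a=12, e=26})
Op 4: ROLLBACK: discarded pending ['a', 'e']; in_txn=False
Op 5: UPDATE c=10 (auto-commit; committed c=10)
Op 6: UPDATE a=3 (auto-commit; committed a=3)
Op 7: UPDATE c=27 (auto-commit; committed c=27)
Op 8: BEGIN: in_txn=True, pending={}
Op 9: COMMIT: merged [] into committed; committed now {a=3, c=27, e=1}
Op 10: BEGIN: in_txn=True, pending={}
ROLLBACK at op 4 discards: ['a', 'e']

Answer: a e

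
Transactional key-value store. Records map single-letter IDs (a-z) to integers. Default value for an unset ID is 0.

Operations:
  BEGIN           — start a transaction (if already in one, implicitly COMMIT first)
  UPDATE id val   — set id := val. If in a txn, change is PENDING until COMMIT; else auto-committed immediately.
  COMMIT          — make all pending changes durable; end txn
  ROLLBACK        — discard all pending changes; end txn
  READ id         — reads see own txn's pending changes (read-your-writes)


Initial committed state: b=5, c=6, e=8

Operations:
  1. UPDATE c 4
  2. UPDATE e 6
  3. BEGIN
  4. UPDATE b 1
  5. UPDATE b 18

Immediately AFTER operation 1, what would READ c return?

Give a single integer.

Answer: 4

Derivation:
Initial committed: {b=5, c=6, e=8}
Op 1: UPDATE c=4 (auto-commit; committed c=4)
After op 1: visible(c) = 4 (pending={}, committed={b=5, c=4, e=8})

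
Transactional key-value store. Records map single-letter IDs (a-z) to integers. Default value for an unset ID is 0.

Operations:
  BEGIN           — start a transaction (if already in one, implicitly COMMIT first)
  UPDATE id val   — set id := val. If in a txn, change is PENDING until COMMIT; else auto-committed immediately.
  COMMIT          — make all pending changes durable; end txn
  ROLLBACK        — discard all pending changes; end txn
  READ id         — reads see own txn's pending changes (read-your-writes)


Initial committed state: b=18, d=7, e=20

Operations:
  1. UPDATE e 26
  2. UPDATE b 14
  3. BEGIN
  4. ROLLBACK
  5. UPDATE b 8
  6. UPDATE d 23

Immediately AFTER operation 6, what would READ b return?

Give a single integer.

Answer: 8

Derivation:
Initial committed: {b=18, d=7, e=20}
Op 1: UPDATE e=26 (auto-commit; committed e=26)
Op 2: UPDATE b=14 (auto-commit; committed b=14)
Op 3: BEGIN: in_txn=True, pending={}
Op 4: ROLLBACK: discarded pending []; in_txn=False
Op 5: UPDATE b=8 (auto-commit; committed b=8)
Op 6: UPDATE d=23 (auto-commit; committed d=23)
After op 6: visible(b) = 8 (pending={}, committed={b=8, d=23, e=26})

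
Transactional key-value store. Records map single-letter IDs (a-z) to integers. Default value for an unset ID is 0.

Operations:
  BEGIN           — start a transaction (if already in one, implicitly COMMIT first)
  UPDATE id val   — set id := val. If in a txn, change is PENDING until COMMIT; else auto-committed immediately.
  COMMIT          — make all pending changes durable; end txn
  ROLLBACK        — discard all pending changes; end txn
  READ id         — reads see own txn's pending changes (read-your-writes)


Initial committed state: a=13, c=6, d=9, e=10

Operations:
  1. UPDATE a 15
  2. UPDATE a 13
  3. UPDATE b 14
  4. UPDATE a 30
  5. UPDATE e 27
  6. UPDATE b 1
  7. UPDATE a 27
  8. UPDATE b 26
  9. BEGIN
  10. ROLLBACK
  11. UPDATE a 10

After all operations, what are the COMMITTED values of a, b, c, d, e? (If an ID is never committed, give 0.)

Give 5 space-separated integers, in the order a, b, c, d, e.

Initial committed: {a=13, c=6, d=9, e=10}
Op 1: UPDATE a=15 (auto-commit; committed a=15)
Op 2: UPDATE a=13 (auto-commit; committed a=13)
Op 3: UPDATE b=14 (auto-commit; committed b=14)
Op 4: UPDATE a=30 (auto-commit; committed a=30)
Op 5: UPDATE e=27 (auto-commit; committed e=27)
Op 6: UPDATE b=1 (auto-commit; committed b=1)
Op 7: UPDATE a=27 (auto-commit; committed a=27)
Op 8: UPDATE b=26 (auto-commit; committed b=26)
Op 9: BEGIN: in_txn=True, pending={}
Op 10: ROLLBACK: discarded pending []; in_txn=False
Op 11: UPDATE a=10 (auto-commit; committed a=10)
Final committed: {a=10, b=26, c=6, d=9, e=27}

Answer: 10 26 6 9 27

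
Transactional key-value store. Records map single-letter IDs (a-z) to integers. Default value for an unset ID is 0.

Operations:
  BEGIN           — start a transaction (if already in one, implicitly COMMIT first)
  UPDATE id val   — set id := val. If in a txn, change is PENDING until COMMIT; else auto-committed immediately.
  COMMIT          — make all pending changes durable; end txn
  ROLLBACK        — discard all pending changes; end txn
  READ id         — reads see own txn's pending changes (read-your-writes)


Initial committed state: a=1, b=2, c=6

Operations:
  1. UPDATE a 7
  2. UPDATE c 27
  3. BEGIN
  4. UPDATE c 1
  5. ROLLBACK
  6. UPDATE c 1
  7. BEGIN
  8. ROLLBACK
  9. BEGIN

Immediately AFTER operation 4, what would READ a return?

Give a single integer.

Answer: 7

Derivation:
Initial committed: {a=1, b=2, c=6}
Op 1: UPDATE a=7 (auto-commit; committed a=7)
Op 2: UPDATE c=27 (auto-commit; committed c=27)
Op 3: BEGIN: in_txn=True, pending={}
Op 4: UPDATE c=1 (pending; pending now {c=1})
After op 4: visible(a) = 7 (pending={c=1}, committed={a=7, b=2, c=27})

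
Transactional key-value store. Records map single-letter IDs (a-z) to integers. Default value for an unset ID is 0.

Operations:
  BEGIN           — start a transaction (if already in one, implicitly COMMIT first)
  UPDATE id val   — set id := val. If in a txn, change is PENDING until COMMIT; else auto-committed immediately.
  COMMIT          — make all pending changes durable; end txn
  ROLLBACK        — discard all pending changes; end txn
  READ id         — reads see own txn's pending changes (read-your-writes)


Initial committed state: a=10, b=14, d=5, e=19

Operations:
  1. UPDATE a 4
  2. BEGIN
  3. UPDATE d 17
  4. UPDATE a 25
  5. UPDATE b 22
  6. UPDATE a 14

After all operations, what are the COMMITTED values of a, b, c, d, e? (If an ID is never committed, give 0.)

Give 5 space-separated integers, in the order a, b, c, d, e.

Initial committed: {a=10, b=14, d=5, e=19}
Op 1: UPDATE a=4 (auto-commit; committed a=4)
Op 2: BEGIN: in_txn=True, pending={}
Op 3: UPDATE d=17 (pending; pending now {d=17})
Op 4: UPDATE a=25 (pending; pending now {a=25, d=17})
Op 5: UPDATE b=22 (pending; pending now {a=25, b=22, d=17})
Op 6: UPDATE a=14 (pending; pending now {a=14, b=22, d=17})
Final committed: {a=4, b=14, d=5, e=19}

Answer: 4 14 0 5 19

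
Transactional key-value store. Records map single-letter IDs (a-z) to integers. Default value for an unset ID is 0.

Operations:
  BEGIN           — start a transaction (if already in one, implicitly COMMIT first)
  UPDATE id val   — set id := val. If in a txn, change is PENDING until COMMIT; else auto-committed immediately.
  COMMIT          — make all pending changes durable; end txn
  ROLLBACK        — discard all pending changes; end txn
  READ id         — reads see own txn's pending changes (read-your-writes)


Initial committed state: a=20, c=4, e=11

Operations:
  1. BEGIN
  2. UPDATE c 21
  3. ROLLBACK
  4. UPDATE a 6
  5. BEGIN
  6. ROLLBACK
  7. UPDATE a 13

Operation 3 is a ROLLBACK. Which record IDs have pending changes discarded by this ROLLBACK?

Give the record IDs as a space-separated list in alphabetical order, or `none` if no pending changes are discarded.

Answer: c

Derivation:
Initial committed: {a=20, c=4, e=11}
Op 1: BEGIN: in_txn=True, pending={}
Op 2: UPDATE c=21 (pending; pending now {c=21})
Op 3: ROLLBACK: discarded pending ['c']; in_txn=False
Op 4: UPDATE a=6 (auto-commit; committed a=6)
Op 5: BEGIN: in_txn=True, pending={}
Op 6: ROLLBACK: discarded pending []; in_txn=False
Op 7: UPDATE a=13 (auto-commit; committed a=13)
ROLLBACK at op 3 discards: ['c']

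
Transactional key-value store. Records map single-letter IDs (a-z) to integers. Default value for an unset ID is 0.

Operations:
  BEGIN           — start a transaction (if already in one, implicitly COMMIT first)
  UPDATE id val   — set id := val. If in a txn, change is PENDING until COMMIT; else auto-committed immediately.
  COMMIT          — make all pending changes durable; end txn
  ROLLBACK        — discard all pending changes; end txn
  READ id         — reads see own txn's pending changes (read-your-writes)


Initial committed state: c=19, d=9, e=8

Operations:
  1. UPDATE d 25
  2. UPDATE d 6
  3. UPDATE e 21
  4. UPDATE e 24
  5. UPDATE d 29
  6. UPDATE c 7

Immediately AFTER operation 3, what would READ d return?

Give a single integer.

Answer: 6

Derivation:
Initial committed: {c=19, d=9, e=8}
Op 1: UPDATE d=25 (auto-commit; committed d=25)
Op 2: UPDATE d=6 (auto-commit; committed d=6)
Op 3: UPDATE e=21 (auto-commit; committed e=21)
After op 3: visible(d) = 6 (pending={}, committed={c=19, d=6, e=21})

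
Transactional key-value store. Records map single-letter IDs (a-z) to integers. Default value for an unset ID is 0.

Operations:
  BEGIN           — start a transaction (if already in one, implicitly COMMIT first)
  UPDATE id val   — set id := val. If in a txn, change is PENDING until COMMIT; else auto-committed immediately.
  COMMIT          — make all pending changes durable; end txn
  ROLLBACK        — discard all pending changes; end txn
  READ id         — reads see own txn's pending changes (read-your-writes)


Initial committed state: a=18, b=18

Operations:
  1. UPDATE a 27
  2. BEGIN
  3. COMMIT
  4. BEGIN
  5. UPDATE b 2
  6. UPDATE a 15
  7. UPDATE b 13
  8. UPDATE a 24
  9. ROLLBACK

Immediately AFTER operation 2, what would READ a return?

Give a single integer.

Initial committed: {a=18, b=18}
Op 1: UPDATE a=27 (auto-commit; committed a=27)
Op 2: BEGIN: in_txn=True, pending={}
After op 2: visible(a) = 27 (pending={}, committed={a=27, b=18})

Answer: 27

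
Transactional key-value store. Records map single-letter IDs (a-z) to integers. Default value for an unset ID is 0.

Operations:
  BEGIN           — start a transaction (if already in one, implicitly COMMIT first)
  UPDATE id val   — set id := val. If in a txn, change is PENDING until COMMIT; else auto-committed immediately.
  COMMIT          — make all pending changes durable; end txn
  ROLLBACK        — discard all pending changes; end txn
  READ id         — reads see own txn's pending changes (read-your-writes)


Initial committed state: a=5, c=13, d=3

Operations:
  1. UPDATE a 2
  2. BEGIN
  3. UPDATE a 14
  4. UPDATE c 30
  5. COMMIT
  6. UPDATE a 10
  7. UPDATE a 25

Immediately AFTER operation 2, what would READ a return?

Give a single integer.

Answer: 2

Derivation:
Initial committed: {a=5, c=13, d=3}
Op 1: UPDATE a=2 (auto-commit; committed a=2)
Op 2: BEGIN: in_txn=True, pending={}
After op 2: visible(a) = 2 (pending={}, committed={a=2, c=13, d=3})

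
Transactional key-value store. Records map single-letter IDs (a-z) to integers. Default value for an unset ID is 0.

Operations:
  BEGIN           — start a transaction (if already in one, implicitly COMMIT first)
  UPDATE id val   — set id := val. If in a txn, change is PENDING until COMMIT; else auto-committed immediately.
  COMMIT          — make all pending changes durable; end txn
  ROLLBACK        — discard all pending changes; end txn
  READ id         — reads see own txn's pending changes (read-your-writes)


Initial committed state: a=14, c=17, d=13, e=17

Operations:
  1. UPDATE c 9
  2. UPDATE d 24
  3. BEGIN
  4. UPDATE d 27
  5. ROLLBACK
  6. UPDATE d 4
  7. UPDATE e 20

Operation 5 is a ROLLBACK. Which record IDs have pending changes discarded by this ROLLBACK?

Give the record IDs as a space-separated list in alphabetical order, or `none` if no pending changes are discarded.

Answer: d

Derivation:
Initial committed: {a=14, c=17, d=13, e=17}
Op 1: UPDATE c=9 (auto-commit; committed c=9)
Op 2: UPDATE d=24 (auto-commit; committed d=24)
Op 3: BEGIN: in_txn=True, pending={}
Op 4: UPDATE d=27 (pending; pending now {d=27})
Op 5: ROLLBACK: discarded pending ['d']; in_txn=False
Op 6: UPDATE d=4 (auto-commit; committed d=4)
Op 7: UPDATE e=20 (auto-commit; committed e=20)
ROLLBACK at op 5 discards: ['d']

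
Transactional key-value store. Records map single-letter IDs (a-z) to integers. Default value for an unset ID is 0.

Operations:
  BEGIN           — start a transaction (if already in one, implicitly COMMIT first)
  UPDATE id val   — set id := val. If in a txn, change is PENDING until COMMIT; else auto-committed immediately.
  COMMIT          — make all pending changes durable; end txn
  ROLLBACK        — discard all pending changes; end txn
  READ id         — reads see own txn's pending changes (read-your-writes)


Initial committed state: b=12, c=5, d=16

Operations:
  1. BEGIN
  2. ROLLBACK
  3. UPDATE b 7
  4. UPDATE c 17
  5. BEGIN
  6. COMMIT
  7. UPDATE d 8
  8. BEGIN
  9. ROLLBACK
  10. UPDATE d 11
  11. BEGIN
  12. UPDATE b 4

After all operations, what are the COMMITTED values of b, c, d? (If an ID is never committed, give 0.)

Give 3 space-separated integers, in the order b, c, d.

Answer: 7 17 11

Derivation:
Initial committed: {b=12, c=5, d=16}
Op 1: BEGIN: in_txn=True, pending={}
Op 2: ROLLBACK: discarded pending []; in_txn=False
Op 3: UPDATE b=7 (auto-commit; committed b=7)
Op 4: UPDATE c=17 (auto-commit; committed c=17)
Op 5: BEGIN: in_txn=True, pending={}
Op 6: COMMIT: merged [] into committed; committed now {b=7, c=17, d=16}
Op 7: UPDATE d=8 (auto-commit; committed d=8)
Op 8: BEGIN: in_txn=True, pending={}
Op 9: ROLLBACK: discarded pending []; in_txn=False
Op 10: UPDATE d=11 (auto-commit; committed d=11)
Op 11: BEGIN: in_txn=True, pending={}
Op 12: UPDATE b=4 (pending; pending now {b=4})
Final committed: {b=7, c=17, d=11}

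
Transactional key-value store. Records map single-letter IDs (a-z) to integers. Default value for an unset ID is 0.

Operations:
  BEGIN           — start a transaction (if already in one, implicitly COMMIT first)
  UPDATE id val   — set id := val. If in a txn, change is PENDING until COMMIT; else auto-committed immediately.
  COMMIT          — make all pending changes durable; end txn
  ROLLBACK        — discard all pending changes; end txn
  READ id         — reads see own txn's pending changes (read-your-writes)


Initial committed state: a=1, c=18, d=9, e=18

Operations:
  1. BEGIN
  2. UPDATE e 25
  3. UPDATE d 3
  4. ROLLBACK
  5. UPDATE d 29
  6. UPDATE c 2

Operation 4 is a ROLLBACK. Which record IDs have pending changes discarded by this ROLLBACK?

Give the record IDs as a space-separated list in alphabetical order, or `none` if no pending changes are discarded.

Initial committed: {a=1, c=18, d=9, e=18}
Op 1: BEGIN: in_txn=True, pending={}
Op 2: UPDATE e=25 (pending; pending now {e=25})
Op 3: UPDATE d=3 (pending; pending now {d=3, e=25})
Op 4: ROLLBACK: discarded pending ['d', 'e']; in_txn=False
Op 5: UPDATE d=29 (auto-commit; committed d=29)
Op 6: UPDATE c=2 (auto-commit; committed c=2)
ROLLBACK at op 4 discards: ['d', 'e']

Answer: d e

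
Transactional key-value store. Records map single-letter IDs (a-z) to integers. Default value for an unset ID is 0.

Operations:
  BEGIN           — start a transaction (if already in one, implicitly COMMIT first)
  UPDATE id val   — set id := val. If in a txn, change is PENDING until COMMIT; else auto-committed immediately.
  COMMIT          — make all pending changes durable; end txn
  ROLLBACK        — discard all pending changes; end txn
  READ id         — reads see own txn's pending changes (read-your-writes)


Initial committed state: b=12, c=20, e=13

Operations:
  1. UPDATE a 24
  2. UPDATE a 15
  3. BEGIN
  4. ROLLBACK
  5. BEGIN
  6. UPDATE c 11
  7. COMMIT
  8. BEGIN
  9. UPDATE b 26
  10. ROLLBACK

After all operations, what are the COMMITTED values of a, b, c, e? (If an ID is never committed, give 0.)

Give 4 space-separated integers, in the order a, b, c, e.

Answer: 15 12 11 13

Derivation:
Initial committed: {b=12, c=20, e=13}
Op 1: UPDATE a=24 (auto-commit; committed a=24)
Op 2: UPDATE a=15 (auto-commit; committed a=15)
Op 3: BEGIN: in_txn=True, pending={}
Op 4: ROLLBACK: discarded pending []; in_txn=False
Op 5: BEGIN: in_txn=True, pending={}
Op 6: UPDATE c=11 (pending; pending now {c=11})
Op 7: COMMIT: merged ['c'] into committed; committed now {a=15, b=12, c=11, e=13}
Op 8: BEGIN: in_txn=True, pending={}
Op 9: UPDATE b=26 (pending; pending now {b=26})
Op 10: ROLLBACK: discarded pending ['b']; in_txn=False
Final committed: {a=15, b=12, c=11, e=13}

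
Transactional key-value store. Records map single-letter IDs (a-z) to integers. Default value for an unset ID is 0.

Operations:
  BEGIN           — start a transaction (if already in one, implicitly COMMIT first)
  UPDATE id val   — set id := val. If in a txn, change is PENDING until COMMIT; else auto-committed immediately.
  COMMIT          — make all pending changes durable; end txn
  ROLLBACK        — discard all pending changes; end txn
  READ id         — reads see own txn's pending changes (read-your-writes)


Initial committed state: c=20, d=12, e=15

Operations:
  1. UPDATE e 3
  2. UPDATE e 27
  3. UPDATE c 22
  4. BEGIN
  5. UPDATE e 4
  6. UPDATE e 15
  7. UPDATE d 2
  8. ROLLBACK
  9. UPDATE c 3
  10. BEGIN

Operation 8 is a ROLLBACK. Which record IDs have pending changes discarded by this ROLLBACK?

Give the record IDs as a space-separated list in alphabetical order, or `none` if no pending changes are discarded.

Answer: d e

Derivation:
Initial committed: {c=20, d=12, e=15}
Op 1: UPDATE e=3 (auto-commit; committed e=3)
Op 2: UPDATE e=27 (auto-commit; committed e=27)
Op 3: UPDATE c=22 (auto-commit; committed c=22)
Op 4: BEGIN: in_txn=True, pending={}
Op 5: UPDATE e=4 (pending; pending now {e=4})
Op 6: UPDATE e=15 (pending; pending now {e=15})
Op 7: UPDATE d=2 (pending; pending now {d=2, e=15})
Op 8: ROLLBACK: discarded pending ['d', 'e']; in_txn=False
Op 9: UPDATE c=3 (auto-commit; committed c=3)
Op 10: BEGIN: in_txn=True, pending={}
ROLLBACK at op 8 discards: ['d', 'e']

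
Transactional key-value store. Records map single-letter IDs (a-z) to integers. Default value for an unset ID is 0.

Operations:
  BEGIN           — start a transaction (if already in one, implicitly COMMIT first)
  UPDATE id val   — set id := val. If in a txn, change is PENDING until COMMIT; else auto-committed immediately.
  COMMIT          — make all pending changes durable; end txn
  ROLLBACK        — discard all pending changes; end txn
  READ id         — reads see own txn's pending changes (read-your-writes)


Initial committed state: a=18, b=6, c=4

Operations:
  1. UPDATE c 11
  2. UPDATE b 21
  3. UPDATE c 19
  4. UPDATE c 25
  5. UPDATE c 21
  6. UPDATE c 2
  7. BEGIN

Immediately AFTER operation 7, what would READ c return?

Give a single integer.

Initial committed: {a=18, b=6, c=4}
Op 1: UPDATE c=11 (auto-commit; committed c=11)
Op 2: UPDATE b=21 (auto-commit; committed b=21)
Op 3: UPDATE c=19 (auto-commit; committed c=19)
Op 4: UPDATE c=25 (auto-commit; committed c=25)
Op 5: UPDATE c=21 (auto-commit; committed c=21)
Op 6: UPDATE c=2 (auto-commit; committed c=2)
Op 7: BEGIN: in_txn=True, pending={}
After op 7: visible(c) = 2 (pending={}, committed={a=18, b=21, c=2})

Answer: 2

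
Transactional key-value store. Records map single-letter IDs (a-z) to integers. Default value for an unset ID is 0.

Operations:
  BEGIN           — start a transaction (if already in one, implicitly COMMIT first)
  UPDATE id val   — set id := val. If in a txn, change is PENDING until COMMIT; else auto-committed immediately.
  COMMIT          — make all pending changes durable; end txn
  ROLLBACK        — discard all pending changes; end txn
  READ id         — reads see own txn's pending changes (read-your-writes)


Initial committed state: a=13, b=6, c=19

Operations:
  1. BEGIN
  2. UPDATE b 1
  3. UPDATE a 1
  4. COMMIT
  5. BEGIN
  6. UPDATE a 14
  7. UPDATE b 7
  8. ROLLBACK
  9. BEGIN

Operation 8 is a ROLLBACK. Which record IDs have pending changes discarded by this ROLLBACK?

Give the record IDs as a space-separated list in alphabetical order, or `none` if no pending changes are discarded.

Answer: a b

Derivation:
Initial committed: {a=13, b=6, c=19}
Op 1: BEGIN: in_txn=True, pending={}
Op 2: UPDATE b=1 (pending; pending now {b=1})
Op 3: UPDATE a=1 (pending; pending now {a=1, b=1})
Op 4: COMMIT: merged ['a', 'b'] into committed; committed now {a=1, b=1, c=19}
Op 5: BEGIN: in_txn=True, pending={}
Op 6: UPDATE a=14 (pending; pending now {a=14})
Op 7: UPDATE b=7 (pending; pending now {a=14, b=7})
Op 8: ROLLBACK: discarded pending ['a', 'b']; in_txn=False
Op 9: BEGIN: in_txn=True, pending={}
ROLLBACK at op 8 discards: ['a', 'b']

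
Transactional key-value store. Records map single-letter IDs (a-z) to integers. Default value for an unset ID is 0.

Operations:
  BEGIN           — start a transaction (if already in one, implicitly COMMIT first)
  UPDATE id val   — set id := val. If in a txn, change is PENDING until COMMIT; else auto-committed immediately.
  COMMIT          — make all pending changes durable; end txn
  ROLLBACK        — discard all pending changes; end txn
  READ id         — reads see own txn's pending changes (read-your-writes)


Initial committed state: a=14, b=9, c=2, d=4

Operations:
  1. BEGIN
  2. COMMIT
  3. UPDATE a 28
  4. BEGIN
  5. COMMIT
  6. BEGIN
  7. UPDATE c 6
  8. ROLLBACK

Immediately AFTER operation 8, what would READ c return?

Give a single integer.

Initial committed: {a=14, b=9, c=2, d=4}
Op 1: BEGIN: in_txn=True, pending={}
Op 2: COMMIT: merged [] into committed; committed now {a=14, b=9, c=2, d=4}
Op 3: UPDATE a=28 (auto-commit; committed a=28)
Op 4: BEGIN: in_txn=True, pending={}
Op 5: COMMIT: merged [] into committed; committed now {a=28, b=9, c=2, d=4}
Op 6: BEGIN: in_txn=True, pending={}
Op 7: UPDATE c=6 (pending; pending now {c=6})
Op 8: ROLLBACK: discarded pending ['c']; in_txn=False
After op 8: visible(c) = 2 (pending={}, committed={a=28, b=9, c=2, d=4})

Answer: 2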